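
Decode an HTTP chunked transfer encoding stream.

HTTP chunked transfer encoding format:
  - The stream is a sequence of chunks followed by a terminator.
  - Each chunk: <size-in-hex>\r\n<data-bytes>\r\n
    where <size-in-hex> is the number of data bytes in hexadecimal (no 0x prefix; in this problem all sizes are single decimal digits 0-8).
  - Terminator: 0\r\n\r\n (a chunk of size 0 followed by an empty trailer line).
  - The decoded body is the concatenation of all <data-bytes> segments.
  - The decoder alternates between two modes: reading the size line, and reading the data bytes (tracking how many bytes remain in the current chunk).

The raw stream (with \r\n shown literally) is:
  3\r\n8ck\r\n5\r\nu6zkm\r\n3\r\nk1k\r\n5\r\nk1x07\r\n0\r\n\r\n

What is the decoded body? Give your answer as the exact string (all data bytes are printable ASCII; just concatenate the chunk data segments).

Answer: 8cku6zkmk1kk1x07

Derivation:
Chunk 1: stream[0..1]='3' size=0x3=3, data at stream[3..6]='8ck' -> body[0..3], body so far='8ck'
Chunk 2: stream[8..9]='5' size=0x5=5, data at stream[11..16]='u6zkm' -> body[3..8], body so far='8cku6zkm'
Chunk 3: stream[18..19]='3' size=0x3=3, data at stream[21..24]='k1k' -> body[8..11], body so far='8cku6zkmk1k'
Chunk 4: stream[26..27]='5' size=0x5=5, data at stream[29..34]='k1x07' -> body[11..16], body so far='8cku6zkmk1kk1x07'
Chunk 5: stream[36..37]='0' size=0 (terminator). Final body='8cku6zkmk1kk1x07' (16 bytes)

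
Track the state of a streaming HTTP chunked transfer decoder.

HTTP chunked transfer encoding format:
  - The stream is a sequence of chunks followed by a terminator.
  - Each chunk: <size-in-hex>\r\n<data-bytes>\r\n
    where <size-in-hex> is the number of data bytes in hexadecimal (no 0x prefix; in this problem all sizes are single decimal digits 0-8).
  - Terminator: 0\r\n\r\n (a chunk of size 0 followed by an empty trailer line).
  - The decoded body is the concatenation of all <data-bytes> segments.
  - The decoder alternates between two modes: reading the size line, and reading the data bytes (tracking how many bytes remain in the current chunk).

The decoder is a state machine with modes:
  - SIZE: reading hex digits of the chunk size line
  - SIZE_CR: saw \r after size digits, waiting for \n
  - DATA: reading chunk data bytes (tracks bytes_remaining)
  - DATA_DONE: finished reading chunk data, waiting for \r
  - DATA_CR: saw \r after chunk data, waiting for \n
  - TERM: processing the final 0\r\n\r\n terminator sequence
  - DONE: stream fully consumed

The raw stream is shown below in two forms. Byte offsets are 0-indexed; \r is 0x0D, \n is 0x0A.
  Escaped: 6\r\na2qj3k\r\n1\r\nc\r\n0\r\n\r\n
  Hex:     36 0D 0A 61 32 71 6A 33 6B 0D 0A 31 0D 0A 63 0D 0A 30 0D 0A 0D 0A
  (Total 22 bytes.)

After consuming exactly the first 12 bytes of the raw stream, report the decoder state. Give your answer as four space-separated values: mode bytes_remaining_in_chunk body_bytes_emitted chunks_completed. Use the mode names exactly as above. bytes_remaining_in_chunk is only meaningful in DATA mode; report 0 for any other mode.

Answer: SIZE 0 6 1

Derivation:
Byte 0 = '6': mode=SIZE remaining=0 emitted=0 chunks_done=0
Byte 1 = 0x0D: mode=SIZE_CR remaining=0 emitted=0 chunks_done=0
Byte 2 = 0x0A: mode=DATA remaining=6 emitted=0 chunks_done=0
Byte 3 = 'a': mode=DATA remaining=5 emitted=1 chunks_done=0
Byte 4 = '2': mode=DATA remaining=4 emitted=2 chunks_done=0
Byte 5 = 'q': mode=DATA remaining=3 emitted=3 chunks_done=0
Byte 6 = 'j': mode=DATA remaining=2 emitted=4 chunks_done=0
Byte 7 = '3': mode=DATA remaining=1 emitted=5 chunks_done=0
Byte 8 = 'k': mode=DATA_DONE remaining=0 emitted=6 chunks_done=0
Byte 9 = 0x0D: mode=DATA_CR remaining=0 emitted=6 chunks_done=0
Byte 10 = 0x0A: mode=SIZE remaining=0 emitted=6 chunks_done=1
Byte 11 = '1': mode=SIZE remaining=0 emitted=6 chunks_done=1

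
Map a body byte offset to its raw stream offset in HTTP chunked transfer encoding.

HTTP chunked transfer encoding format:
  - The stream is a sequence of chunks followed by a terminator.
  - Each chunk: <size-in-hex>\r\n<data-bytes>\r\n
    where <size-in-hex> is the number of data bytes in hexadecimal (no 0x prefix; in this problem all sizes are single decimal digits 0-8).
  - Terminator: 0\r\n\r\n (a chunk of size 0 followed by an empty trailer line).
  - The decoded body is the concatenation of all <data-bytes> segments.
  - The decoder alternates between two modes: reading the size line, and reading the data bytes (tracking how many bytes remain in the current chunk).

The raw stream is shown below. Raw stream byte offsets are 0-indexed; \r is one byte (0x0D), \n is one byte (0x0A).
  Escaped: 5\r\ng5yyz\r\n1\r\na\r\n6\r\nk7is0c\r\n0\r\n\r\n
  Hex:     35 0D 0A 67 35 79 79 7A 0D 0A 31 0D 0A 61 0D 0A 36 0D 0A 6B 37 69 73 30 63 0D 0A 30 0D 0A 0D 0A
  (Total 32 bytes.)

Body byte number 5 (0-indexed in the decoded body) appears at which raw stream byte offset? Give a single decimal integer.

Answer: 13

Derivation:
Chunk 1: stream[0..1]='5' size=0x5=5, data at stream[3..8]='g5yyz' -> body[0..5], body so far='g5yyz'
Chunk 2: stream[10..11]='1' size=0x1=1, data at stream[13..14]='a' -> body[5..6], body so far='g5yyza'
Chunk 3: stream[16..17]='6' size=0x6=6, data at stream[19..25]='k7is0c' -> body[6..12], body so far='g5yyzak7is0c'
Chunk 4: stream[27..28]='0' size=0 (terminator). Final body='g5yyzak7is0c' (12 bytes)
Body byte 5 at stream offset 13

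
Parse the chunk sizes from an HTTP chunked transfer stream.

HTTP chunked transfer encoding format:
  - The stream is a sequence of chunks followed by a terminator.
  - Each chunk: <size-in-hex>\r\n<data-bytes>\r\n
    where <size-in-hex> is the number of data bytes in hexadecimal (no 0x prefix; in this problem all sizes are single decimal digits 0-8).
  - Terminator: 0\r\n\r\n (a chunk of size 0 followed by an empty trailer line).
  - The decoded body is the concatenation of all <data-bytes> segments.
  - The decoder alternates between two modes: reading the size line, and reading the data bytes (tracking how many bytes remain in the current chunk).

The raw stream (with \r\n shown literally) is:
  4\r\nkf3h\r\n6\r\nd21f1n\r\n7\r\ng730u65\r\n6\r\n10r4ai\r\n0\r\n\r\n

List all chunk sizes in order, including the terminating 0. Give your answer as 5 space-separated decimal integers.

Chunk 1: stream[0..1]='4' size=0x4=4, data at stream[3..7]='kf3h' -> body[0..4], body so far='kf3h'
Chunk 2: stream[9..10]='6' size=0x6=6, data at stream[12..18]='d21f1n' -> body[4..10], body so far='kf3hd21f1n'
Chunk 3: stream[20..21]='7' size=0x7=7, data at stream[23..30]='g730u65' -> body[10..17], body so far='kf3hd21f1ng730u65'
Chunk 4: stream[32..33]='6' size=0x6=6, data at stream[35..41]='10r4ai' -> body[17..23], body so far='kf3hd21f1ng730u6510r4ai'
Chunk 5: stream[43..44]='0' size=0 (terminator). Final body='kf3hd21f1ng730u6510r4ai' (23 bytes)

Answer: 4 6 7 6 0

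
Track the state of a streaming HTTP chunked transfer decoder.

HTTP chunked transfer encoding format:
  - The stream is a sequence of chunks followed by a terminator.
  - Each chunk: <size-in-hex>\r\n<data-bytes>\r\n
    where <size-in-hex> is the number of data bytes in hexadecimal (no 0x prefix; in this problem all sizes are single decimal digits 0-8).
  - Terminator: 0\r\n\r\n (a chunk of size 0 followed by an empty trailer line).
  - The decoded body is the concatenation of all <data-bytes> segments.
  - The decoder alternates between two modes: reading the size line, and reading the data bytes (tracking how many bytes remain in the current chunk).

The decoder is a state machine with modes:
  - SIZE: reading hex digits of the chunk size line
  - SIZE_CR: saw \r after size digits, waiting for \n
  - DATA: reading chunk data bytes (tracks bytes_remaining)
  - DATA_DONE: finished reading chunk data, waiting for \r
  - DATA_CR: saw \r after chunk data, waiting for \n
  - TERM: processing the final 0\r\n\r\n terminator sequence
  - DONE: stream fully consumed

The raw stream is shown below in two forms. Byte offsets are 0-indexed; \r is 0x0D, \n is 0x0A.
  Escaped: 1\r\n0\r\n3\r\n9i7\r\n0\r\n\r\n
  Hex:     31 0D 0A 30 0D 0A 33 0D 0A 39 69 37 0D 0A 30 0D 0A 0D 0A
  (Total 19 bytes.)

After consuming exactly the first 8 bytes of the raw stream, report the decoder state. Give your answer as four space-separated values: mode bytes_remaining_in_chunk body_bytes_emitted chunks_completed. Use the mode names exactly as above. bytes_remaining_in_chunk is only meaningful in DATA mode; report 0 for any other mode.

Byte 0 = '1': mode=SIZE remaining=0 emitted=0 chunks_done=0
Byte 1 = 0x0D: mode=SIZE_CR remaining=0 emitted=0 chunks_done=0
Byte 2 = 0x0A: mode=DATA remaining=1 emitted=0 chunks_done=0
Byte 3 = '0': mode=DATA_DONE remaining=0 emitted=1 chunks_done=0
Byte 4 = 0x0D: mode=DATA_CR remaining=0 emitted=1 chunks_done=0
Byte 5 = 0x0A: mode=SIZE remaining=0 emitted=1 chunks_done=1
Byte 6 = '3': mode=SIZE remaining=0 emitted=1 chunks_done=1
Byte 7 = 0x0D: mode=SIZE_CR remaining=0 emitted=1 chunks_done=1

Answer: SIZE_CR 0 1 1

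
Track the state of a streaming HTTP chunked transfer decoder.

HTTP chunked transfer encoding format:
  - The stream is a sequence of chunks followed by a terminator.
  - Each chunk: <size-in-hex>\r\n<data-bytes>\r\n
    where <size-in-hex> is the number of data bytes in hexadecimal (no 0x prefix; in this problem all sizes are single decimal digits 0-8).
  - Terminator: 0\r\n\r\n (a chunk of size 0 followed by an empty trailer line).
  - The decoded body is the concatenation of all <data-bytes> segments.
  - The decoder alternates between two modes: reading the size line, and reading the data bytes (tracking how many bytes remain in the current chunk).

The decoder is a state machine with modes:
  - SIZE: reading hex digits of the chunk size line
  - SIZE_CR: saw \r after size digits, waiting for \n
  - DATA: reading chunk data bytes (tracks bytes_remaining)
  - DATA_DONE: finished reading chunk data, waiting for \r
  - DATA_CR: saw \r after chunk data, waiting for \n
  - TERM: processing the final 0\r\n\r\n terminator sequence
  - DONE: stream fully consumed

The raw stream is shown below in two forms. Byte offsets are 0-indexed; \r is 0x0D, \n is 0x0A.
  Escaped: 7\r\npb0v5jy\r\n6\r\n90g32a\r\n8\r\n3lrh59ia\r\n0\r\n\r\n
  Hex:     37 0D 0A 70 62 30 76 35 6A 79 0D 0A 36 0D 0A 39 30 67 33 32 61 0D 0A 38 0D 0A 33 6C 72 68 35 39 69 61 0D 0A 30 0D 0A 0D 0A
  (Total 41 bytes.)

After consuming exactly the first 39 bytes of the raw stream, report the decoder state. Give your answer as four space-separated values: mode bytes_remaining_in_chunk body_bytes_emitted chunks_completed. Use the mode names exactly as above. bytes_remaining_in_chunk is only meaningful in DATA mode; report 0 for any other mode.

Answer: TERM 0 21 3

Derivation:
Byte 0 = '7': mode=SIZE remaining=0 emitted=0 chunks_done=0
Byte 1 = 0x0D: mode=SIZE_CR remaining=0 emitted=0 chunks_done=0
Byte 2 = 0x0A: mode=DATA remaining=7 emitted=0 chunks_done=0
Byte 3 = 'p': mode=DATA remaining=6 emitted=1 chunks_done=0
Byte 4 = 'b': mode=DATA remaining=5 emitted=2 chunks_done=0
Byte 5 = '0': mode=DATA remaining=4 emitted=3 chunks_done=0
Byte 6 = 'v': mode=DATA remaining=3 emitted=4 chunks_done=0
Byte 7 = '5': mode=DATA remaining=2 emitted=5 chunks_done=0
Byte 8 = 'j': mode=DATA remaining=1 emitted=6 chunks_done=0
Byte 9 = 'y': mode=DATA_DONE remaining=0 emitted=7 chunks_done=0
Byte 10 = 0x0D: mode=DATA_CR remaining=0 emitted=7 chunks_done=0
Byte 11 = 0x0A: mode=SIZE remaining=0 emitted=7 chunks_done=1
Byte 12 = '6': mode=SIZE remaining=0 emitted=7 chunks_done=1
Byte 13 = 0x0D: mode=SIZE_CR remaining=0 emitted=7 chunks_done=1
Byte 14 = 0x0A: mode=DATA remaining=6 emitted=7 chunks_done=1
Byte 15 = '9': mode=DATA remaining=5 emitted=8 chunks_done=1
Byte 16 = '0': mode=DATA remaining=4 emitted=9 chunks_done=1
Byte 17 = 'g': mode=DATA remaining=3 emitted=10 chunks_done=1
Byte 18 = '3': mode=DATA remaining=2 emitted=11 chunks_done=1
Byte 19 = '2': mode=DATA remaining=1 emitted=12 chunks_done=1
Byte 20 = 'a': mode=DATA_DONE remaining=0 emitted=13 chunks_done=1
Byte 21 = 0x0D: mode=DATA_CR remaining=0 emitted=13 chunks_done=1
Byte 22 = 0x0A: mode=SIZE remaining=0 emitted=13 chunks_done=2
Byte 23 = '8': mode=SIZE remaining=0 emitted=13 chunks_done=2
Byte 24 = 0x0D: mode=SIZE_CR remaining=0 emitted=13 chunks_done=2
Byte 25 = 0x0A: mode=DATA remaining=8 emitted=13 chunks_done=2
Byte 26 = '3': mode=DATA remaining=7 emitted=14 chunks_done=2
Byte 27 = 'l': mode=DATA remaining=6 emitted=15 chunks_done=2
Byte 28 = 'r': mode=DATA remaining=5 emitted=16 chunks_done=2
Byte 29 = 'h': mode=DATA remaining=4 emitted=17 chunks_done=2
Byte 30 = '5': mode=DATA remaining=3 emitted=18 chunks_done=2
Byte 31 = '9': mode=DATA remaining=2 emitted=19 chunks_done=2
Byte 32 = 'i': mode=DATA remaining=1 emitted=20 chunks_done=2
Byte 33 = 'a': mode=DATA_DONE remaining=0 emitted=21 chunks_done=2
Byte 34 = 0x0D: mode=DATA_CR remaining=0 emitted=21 chunks_done=2
Byte 35 = 0x0A: mode=SIZE remaining=0 emitted=21 chunks_done=3
Byte 36 = '0': mode=SIZE remaining=0 emitted=21 chunks_done=3
Byte 37 = 0x0D: mode=SIZE_CR remaining=0 emitted=21 chunks_done=3
Byte 38 = 0x0A: mode=TERM remaining=0 emitted=21 chunks_done=3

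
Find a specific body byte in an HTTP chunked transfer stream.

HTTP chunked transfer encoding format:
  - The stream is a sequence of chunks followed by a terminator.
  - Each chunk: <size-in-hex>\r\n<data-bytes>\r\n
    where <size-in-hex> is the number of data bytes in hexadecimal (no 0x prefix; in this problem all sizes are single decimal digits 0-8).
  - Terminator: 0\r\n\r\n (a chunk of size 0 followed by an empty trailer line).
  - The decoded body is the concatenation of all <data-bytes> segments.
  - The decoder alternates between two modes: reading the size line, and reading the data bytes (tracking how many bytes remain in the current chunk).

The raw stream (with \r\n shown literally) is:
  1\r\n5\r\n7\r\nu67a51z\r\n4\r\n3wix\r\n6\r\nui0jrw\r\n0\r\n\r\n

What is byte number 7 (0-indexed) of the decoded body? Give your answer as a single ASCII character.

Chunk 1: stream[0..1]='1' size=0x1=1, data at stream[3..4]='5' -> body[0..1], body so far='5'
Chunk 2: stream[6..7]='7' size=0x7=7, data at stream[9..16]='u67a51z' -> body[1..8], body so far='5u67a51z'
Chunk 3: stream[18..19]='4' size=0x4=4, data at stream[21..25]='3wix' -> body[8..12], body so far='5u67a51z3wix'
Chunk 4: stream[27..28]='6' size=0x6=6, data at stream[30..36]='ui0jrw' -> body[12..18], body so far='5u67a51z3wixui0jrw'
Chunk 5: stream[38..39]='0' size=0 (terminator). Final body='5u67a51z3wixui0jrw' (18 bytes)
Body byte 7 = 'z'

Answer: z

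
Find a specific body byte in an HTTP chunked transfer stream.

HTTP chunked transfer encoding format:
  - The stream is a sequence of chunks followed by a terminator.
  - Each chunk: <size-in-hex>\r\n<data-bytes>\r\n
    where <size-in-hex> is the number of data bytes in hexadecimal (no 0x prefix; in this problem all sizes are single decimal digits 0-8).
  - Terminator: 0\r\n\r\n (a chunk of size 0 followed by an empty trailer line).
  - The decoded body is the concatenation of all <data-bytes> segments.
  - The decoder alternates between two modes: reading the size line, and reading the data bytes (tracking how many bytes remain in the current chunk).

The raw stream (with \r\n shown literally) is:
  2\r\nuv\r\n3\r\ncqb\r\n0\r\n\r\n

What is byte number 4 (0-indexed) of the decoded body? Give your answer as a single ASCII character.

Chunk 1: stream[0..1]='2' size=0x2=2, data at stream[3..5]='uv' -> body[0..2], body so far='uv'
Chunk 2: stream[7..8]='3' size=0x3=3, data at stream[10..13]='cqb' -> body[2..5], body so far='uvcqb'
Chunk 3: stream[15..16]='0' size=0 (terminator). Final body='uvcqb' (5 bytes)
Body byte 4 = 'b'

Answer: b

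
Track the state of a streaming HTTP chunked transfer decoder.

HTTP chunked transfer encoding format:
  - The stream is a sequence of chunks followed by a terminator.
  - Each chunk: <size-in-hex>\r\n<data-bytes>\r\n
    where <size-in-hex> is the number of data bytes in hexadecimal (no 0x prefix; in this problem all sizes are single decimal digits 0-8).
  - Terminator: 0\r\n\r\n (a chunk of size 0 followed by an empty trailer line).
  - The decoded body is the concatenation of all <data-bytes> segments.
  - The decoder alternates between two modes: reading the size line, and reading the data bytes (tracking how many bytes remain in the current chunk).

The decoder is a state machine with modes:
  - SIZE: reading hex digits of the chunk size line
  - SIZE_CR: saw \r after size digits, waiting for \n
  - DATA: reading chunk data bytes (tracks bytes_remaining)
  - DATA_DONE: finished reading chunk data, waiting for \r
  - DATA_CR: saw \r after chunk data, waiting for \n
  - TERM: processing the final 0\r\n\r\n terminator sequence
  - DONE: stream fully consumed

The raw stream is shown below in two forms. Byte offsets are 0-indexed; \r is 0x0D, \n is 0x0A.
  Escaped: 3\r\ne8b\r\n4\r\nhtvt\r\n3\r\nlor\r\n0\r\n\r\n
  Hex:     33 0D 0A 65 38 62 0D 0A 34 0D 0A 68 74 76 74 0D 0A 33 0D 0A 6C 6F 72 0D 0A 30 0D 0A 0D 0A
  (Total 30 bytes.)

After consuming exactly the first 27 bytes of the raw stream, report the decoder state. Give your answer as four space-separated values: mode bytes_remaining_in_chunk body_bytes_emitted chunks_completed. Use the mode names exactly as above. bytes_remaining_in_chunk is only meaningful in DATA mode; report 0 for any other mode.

Byte 0 = '3': mode=SIZE remaining=0 emitted=0 chunks_done=0
Byte 1 = 0x0D: mode=SIZE_CR remaining=0 emitted=0 chunks_done=0
Byte 2 = 0x0A: mode=DATA remaining=3 emitted=0 chunks_done=0
Byte 3 = 'e': mode=DATA remaining=2 emitted=1 chunks_done=0
Byte 4 = '8': mode=DATA remaining=1 emitted=2 chunks_done=0
Byte 5 = 'b': mode=DATA_DONE remaining=0 emitted=3 chunks_done=0
Byte 6 = 0x0D: mode=DATA_CR remaining=0 emitted=3 chunks_done=0
Byte 7 = 0x0A: mode=SIZE remaining=0 emitted=3 chunks_done=1
Byte 8 = '4': mode=SIZE remaining=0 emitted=3 chunks_done=1
Byte 9 = 0x0D: mode=SIZE_CR remaining=0 emitted=3 chunks_done=1
Byte 10 = 0x0A: mode=DATA remaining=4 emitted=3 chunks_done=1
Byte 11 = 'h': mode=DATA remaining=3 emitted=4 chunks_done=1
Byte 12 = 't': mode=DATA remaining=2 emitted=5 chunks_done=1
Byte 13 = 'v': mode=DATA remaining=1 emitted=6 chunks_done=1
Byte 14 = 't': mode=DATA_DONE remaining=0 emitted=7 chunks_done=1
Byte 15 = 0x0D: mode=DATA_CR remaining=0 emitted=7 chunks_done=1
Byte 16 = 0x0A: mode=SIZE remaining=0 emitted=7 chunks_done=2
Byte 17 = '3': mode=SIZE remaining=0 emitted=7 chunks_done=2
Byte 18 = 0x0D: mode=SIZE_CR remaining=0 emitted=7 chunks_done=2
Byte 19 = 0x0A: mode=DATA remaining=3 emitted=7 chunks_done=2
Byte 20 = 'l': mode=DATA remaining=2 emitted=8 chunks_done=2
Byte 21 = 'o': mode=DATA remaining=1 emitted=9 chunks_done=2
Byte 22 = 'r': mode=DATA_DONE remaining=0 emitted=10 chunks_done=2
Byte 23 = 0x0D: mode=DATA_CR remaining=0 emitted=10 chunks_done=2
Byte 24 = 0x0A: mode=SIZE remaining=0 emitted=10 chunks_done=3
Byte 25 = '0': mode=SIZE remaining=0 emitted=10 chunks_done=3
Byte 26 = 0x0D: mode=SIZE_CR remaining=0 emitted=10 chunks_done=3

Answer: SIZE_CR 0 10 3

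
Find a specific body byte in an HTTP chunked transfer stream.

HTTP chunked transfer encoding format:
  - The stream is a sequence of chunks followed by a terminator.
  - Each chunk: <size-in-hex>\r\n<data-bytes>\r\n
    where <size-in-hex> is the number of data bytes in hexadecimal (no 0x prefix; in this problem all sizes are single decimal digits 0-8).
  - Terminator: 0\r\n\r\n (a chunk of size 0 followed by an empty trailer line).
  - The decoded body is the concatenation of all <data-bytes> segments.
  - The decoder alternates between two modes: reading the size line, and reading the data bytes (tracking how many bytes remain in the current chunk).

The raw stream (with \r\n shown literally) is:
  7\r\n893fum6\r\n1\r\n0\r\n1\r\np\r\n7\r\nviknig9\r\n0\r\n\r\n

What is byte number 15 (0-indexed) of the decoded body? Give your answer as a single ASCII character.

Answer: 9

Derivation:
Chunk 1: stream[0..1]='7' size=0x7=7, data at stream[3..10]='893fum6' -> body[0..7], body so far='893fum6'
Chunk 2: stream[12..13]='1' size=0x1=1, data at stream[15..16]='0' -> body[7..8], body so far='893fum60'
Chunk 3: stream[18..19]='1' size=0x1=1, data at stream[21..22]='p' -> body[8..9], body so far='893fum60p'
Chunk 4: stream[24..25]='7' size=0x7=7, data at stream[27..34]='viknig9' -> body[9..16], body so far='893fum60pviknig9'
Chunk 5: stream[36..37]='0' size=0 (terminator). Final body='893fum60pviknig9' (16 bytes)
Body byte 15 = '9'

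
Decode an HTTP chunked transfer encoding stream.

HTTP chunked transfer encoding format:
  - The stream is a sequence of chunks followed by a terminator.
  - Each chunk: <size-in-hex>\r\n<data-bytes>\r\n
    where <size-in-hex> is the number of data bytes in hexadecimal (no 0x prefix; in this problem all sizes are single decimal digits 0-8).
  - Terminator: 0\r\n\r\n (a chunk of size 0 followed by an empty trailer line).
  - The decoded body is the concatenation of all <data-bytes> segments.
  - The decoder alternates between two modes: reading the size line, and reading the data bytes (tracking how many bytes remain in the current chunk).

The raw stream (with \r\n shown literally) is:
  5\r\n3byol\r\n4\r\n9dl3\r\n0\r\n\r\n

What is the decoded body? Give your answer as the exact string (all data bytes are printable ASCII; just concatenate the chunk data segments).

Chunk 1: stream[0..1]='5' size=0x5=5, data at stream[3..8]='3byol' -> body[0..5], body so far='3byol'
Chunk 2: stream[10..11]='4' size=0x4=4, data at stream[13..17]='9dl3' -> body[5..9], body so far='3byol9dl3'
Chunk 3: stream[19..20]='0' size=0 (terminator). Final body='3byol9dl3' (9 bytes)

Answer: 3byol9dl3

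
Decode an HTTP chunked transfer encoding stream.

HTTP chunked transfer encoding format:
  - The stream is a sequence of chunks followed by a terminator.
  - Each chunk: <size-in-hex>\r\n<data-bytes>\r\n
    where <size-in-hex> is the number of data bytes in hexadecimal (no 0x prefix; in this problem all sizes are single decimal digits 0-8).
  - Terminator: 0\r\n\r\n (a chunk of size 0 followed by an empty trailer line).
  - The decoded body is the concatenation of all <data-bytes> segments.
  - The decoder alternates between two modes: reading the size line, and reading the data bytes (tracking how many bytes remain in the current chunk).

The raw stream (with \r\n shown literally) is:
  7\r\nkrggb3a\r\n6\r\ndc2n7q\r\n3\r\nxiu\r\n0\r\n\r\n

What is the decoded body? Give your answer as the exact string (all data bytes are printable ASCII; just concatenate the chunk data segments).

Chunk 1: stream[0..1]='7' size=0x7=7, data at stream[3..10]='krggb3a' -> body[0..7], body so far='krggb3a'
Chunk 2: stream[12..13]='6' size=0x6=6, data at stream[15..21]='dc2n7q' -> body[7..13], body so far='krggb3adc2n7q'
Chunk 3: stream[23..24]='3' size=0x3=3, data at stream[26..29]='xiu' -> body[13..16], body so far='krggb3adc2n7qxiu'
Chunk 4: stream[31..32]='0' size=0 (terminator). Final body='krggb3adc2n7qxiu' (16 bytes)

Answer: krggb3adc2n7qxiu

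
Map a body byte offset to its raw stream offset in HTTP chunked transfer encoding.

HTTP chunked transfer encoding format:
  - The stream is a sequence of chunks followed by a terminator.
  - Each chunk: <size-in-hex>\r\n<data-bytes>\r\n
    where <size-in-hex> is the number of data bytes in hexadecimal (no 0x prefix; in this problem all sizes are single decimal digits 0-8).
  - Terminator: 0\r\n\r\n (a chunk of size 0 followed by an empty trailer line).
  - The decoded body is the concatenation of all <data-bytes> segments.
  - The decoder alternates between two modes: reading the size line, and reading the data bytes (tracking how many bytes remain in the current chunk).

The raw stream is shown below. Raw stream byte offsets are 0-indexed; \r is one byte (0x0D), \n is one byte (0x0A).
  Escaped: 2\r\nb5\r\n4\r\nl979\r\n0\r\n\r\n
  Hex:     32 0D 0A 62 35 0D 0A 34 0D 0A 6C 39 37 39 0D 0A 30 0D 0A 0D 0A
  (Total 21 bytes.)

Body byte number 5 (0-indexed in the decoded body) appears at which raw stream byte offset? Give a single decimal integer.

Answer: 13

Derivation:
Chunk 1: stream[0..1]='2' size=0x2=2, data at stream[3..5]='b5' -> body[0..2], body so far='b5'
Chunk 2: stream[7..8]='4' size=0x4=4, data at stream[10..14]='l979' -> body[2..6], body so far='b5l979'
Chunk 3: stream[16..17]='0' size=0 (terminator). Final body='b5l979' (6 bytes)
Body byte 5 at stream offset 13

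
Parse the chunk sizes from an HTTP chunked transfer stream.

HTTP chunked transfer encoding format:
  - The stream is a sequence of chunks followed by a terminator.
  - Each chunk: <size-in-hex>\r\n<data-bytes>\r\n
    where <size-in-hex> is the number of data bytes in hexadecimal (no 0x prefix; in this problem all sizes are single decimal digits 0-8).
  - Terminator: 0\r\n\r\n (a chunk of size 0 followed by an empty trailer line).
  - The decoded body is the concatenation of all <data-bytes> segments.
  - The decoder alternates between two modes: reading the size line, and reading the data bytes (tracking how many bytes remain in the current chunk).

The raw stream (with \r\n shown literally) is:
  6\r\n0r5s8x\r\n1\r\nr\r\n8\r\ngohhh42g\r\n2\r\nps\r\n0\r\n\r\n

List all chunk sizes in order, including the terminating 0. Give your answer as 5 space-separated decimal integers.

Chunk 1: stream[0..1]='6' size=0x6=6, data at stream[3..9]='0r5s8x' -> body[0..6], body so far='0r5s8x'
Chunk 2: stream[11..12]='1' size=0x1=1, data at stream[14..15]='r' -> body[6..7], body so far='0r5s8xr'
Chunk 3: stream[17..18]='8' size=0x8=8, data at stream[20..28]='gohhh42g' -> body[7..15], body so far='0r5s8xrgohhh42g'
Chunk 4: stream[30..31]='2' size=0x2=2, data at stream[33..35]='ps' -> body[15..17], body so far='0r5s8xrgohhh42gps'
Chunk 5: stream[37..38]='0' size=0 (terminator). Final body='0r5s8xrgohhh42gps' (17 bytes)

Answer: 6 1 8 2 0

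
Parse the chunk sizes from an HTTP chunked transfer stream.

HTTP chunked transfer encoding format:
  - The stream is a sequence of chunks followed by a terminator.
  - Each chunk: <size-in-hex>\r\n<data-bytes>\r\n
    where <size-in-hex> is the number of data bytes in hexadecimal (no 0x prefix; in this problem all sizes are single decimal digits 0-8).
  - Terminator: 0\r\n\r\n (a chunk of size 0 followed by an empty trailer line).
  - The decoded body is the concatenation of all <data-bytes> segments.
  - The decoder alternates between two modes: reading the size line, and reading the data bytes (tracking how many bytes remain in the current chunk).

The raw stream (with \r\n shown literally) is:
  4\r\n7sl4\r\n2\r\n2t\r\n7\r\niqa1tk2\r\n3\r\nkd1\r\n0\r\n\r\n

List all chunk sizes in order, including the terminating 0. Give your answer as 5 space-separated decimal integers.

Answer: 4 2 7 3 0

Derivation:
Chunk 1: stream[0..1]='4' size=0x4=4, data at stream[3..7]='7sl4' -> body[0..4], body so far='7sl4'
Chunk 2: stream[9..10]='2' size=0x2=2, data at stream[12..14]='2t' -> body[4..6], body so far='7sl42t'
Chunk 3: stream[16..17]='7' size=0x7=7, data at stream[19..26]='iqa1tk2' -> body[6..13], body so far='7sl42tiqa1tk2'
Chunk 4: stream[28..29]='3' size=0x3=3, data at stream[31..34]='kd1' -> body[13..16], body so far='7sl42tiqa1tk2kd1'
Chunk 5: stream[36..37]='0' size=0 (terminator). Final body='7sl42tiqa1tk2kd1' (16 bytes)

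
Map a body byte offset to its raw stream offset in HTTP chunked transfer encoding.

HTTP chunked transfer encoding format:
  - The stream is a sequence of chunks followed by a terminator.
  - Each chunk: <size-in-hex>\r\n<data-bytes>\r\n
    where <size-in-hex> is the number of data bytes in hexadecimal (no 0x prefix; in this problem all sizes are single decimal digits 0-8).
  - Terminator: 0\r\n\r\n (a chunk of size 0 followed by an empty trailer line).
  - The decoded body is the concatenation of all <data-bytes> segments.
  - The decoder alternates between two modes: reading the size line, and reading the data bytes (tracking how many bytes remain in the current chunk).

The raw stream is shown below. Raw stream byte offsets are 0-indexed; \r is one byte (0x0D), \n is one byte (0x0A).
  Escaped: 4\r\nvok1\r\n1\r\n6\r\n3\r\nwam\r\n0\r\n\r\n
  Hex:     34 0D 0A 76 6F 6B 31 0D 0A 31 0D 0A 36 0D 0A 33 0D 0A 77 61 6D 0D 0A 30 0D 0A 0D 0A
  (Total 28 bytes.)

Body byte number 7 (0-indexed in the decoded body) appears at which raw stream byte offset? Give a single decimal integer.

Chunk 1: stream[0..1]='4' size=0x4=4, data at stream[3..7]='vok1' -> body[0..4], body so far='vok1'
Chunk 2: stream[9..10]='1' size=0x1=1, data at stream[12..13]='6' -> body[4..5], body so far='vok16'
Chunk 3: stream[15..16]='3' size=0x3=3, data at stream[18..21]='wam' -> body[5..8], body so far='vok16wam'
Chunk 4: stream[23..24]='0' size=0 (terminator). Final body='vok16wam' (8 bytes)
Body byte 7 at stream offset 20

Answer: 20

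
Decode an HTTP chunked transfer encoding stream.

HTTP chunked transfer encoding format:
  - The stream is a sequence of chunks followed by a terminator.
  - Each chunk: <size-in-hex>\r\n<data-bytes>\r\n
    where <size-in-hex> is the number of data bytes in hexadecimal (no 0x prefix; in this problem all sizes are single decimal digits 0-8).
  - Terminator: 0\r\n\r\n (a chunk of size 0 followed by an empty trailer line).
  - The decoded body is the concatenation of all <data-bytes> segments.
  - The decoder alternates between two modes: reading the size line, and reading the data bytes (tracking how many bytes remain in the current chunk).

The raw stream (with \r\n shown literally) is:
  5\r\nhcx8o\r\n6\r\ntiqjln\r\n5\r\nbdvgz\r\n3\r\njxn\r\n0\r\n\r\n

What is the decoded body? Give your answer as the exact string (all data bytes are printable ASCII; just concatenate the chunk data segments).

Chunk 1: stream[0..1]='5' size=0x5=5, data at stream[3..8]='hcx8o' -> body[0..5], body so far='hcx8o'
Chunk 2: stream[10..11]='6' size=0x6=6, data at stream[13..19]='tiqjln' -> body[5..11], body so far='hcx8otiqjln'
Chunk 3: stream[21..22]='5' size=0x5=5, data at stream[24..29]='bdvgz' -> body[11..16], body so far='hcx8otiqjlnbdvgz'
Chunk 4: stream[31..32]='3' size=0x3=3, data at stream[34..37]='jxn' -> body[16..19], body so far='hcx8otiqjlnbdvgzjxn'
Chunk 5: stream[39..40]='0' size=0 (terminator). Final body='hcx8otiqjlnbdvgzjxn' (19 bytes)

Answer: hcx8otiqjlnbdvgzjxn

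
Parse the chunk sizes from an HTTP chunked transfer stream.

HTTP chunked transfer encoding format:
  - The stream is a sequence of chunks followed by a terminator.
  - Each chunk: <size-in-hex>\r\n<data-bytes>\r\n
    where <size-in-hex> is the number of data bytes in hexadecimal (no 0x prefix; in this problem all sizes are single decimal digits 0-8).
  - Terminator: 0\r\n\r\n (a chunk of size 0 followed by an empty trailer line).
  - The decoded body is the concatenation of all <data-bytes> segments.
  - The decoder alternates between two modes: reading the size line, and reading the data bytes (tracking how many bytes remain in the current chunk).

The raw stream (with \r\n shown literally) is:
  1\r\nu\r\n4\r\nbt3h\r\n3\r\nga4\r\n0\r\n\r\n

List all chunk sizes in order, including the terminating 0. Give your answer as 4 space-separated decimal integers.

Answer: 1 4 3 0

Derivation:
Chunk 1: stream[0..1]='1' size=0x1=1, data at stream[3..4]='u' -> body[0..1], body so far='u'
Chunk 2: stream[6..7]='4' size=0x4=4, data at stream[9..13]='bt3h' -> body[1..5], body so far='ubt3h'
Chunk 3: stream[15..16]='3' size=0x3=3, data at stream[18..21]='ga4' -> body[5..8], body so far='ubt3hga4'
Chunk 4: stream[23..24]='0' size=0 (terminator). Final body='ubt3hga4' (8 bytes)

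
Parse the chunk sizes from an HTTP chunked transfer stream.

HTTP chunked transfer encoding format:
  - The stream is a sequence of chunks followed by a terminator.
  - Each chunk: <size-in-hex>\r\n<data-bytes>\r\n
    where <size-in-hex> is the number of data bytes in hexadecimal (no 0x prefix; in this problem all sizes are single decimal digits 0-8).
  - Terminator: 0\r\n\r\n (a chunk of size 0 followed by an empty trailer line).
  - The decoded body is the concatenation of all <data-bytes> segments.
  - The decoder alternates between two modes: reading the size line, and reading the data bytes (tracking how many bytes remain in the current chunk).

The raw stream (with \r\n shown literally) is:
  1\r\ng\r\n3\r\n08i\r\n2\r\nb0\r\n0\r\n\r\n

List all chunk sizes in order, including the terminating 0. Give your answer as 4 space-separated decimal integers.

Answer: 1 3 2 0

Derivation:
Chunk 1: stream[0..1]='1' size=0x1=1, data at stream[3..4]='g' -> body[0..1], body so far='g'
Chunk 2: stream[6..7]='3' size=0x3=3, data at stream[9..12]='08i' -> body[1..4], body so far='g08i'
Chunk 3: stream[14..15]='2' size=0x2=2, data at stream[17..19]='b0' -> body[4..6], body so far='g08ib0'
Chunk 4: stream[21..22]='0' size=0 (terminator). Final body='g08ib0' (6 bytes)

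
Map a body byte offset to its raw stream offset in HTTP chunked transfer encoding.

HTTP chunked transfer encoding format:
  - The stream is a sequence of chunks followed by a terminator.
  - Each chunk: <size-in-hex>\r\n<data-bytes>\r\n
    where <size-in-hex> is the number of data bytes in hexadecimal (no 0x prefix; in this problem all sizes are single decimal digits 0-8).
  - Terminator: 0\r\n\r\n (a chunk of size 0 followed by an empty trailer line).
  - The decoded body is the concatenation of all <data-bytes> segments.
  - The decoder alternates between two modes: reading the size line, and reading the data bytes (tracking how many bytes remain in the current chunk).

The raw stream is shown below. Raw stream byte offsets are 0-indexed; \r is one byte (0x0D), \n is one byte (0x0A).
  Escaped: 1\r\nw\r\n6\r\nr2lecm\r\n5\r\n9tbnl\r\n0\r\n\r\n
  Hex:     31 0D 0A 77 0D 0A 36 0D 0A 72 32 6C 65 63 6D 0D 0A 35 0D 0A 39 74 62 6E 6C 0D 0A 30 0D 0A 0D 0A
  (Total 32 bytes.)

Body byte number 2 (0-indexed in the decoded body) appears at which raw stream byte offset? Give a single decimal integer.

Answer: 10

Derivation:
Chunk 1: stream[0..1]='1' size=0x1=1, data at stream[3..4]='w' -> body[0..1], body so far='w'
Chunk 2: stream[6..7]='6' size=0x6=6, data at stream[9..15]='r2lecm' -> body[1..7], body so far='wr2lecm'
Chunk 3: stream[17..18]='5' size=0x5=5, data at stream[20..25]='9tbnl' -> body[7..12], body so far='wr2lecm9tbnl'
Chunk 4: stream[27..28]='0' size=0 (terminator). Final body='wr2lecm9tbnl' (12 bytes)
Body byte 2 at stream offset 10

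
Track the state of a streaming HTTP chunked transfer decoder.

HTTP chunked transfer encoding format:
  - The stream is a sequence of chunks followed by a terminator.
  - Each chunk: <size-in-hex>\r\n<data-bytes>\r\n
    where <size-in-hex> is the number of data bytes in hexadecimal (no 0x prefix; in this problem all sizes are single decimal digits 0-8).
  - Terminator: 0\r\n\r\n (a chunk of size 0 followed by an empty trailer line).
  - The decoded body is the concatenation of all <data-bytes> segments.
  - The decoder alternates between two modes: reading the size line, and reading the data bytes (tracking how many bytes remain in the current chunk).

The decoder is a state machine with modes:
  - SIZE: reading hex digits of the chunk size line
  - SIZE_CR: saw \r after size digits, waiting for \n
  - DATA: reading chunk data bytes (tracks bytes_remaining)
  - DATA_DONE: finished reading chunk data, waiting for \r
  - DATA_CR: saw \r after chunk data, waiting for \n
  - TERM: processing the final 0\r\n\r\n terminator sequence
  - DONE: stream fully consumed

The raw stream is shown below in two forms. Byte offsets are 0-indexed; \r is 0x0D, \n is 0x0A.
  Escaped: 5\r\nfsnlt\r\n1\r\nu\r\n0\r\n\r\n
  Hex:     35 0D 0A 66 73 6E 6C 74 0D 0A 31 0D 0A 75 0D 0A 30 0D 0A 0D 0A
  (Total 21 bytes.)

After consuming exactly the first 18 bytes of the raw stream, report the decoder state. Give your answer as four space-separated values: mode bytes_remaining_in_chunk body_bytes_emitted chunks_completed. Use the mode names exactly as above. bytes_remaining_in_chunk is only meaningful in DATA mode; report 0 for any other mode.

Byte 0 = '5': mode=SIZE remaining=0 emitted=0 chunks_done=0
Byte 1 = 0x0D: mode=SIZE_CR remaining=0 emitted=0 chunks_done=0
Byte 2 = 0x0A: mode=DATA remaining=5 emitted=0 chunks_done=0
Byte 3 = 'f': mode=DATA remaining=4 emitted=1 chunks_done=0
Byte 4 = 's': mode=DATA remaining=3 emitted=2 chunks_done=0
Byte 5 = 'n': mode=DATA remaining=2 emitted=3 chunks_done=0
Byte 6 = 'l': mode=DATA remaining=1 emitted=4 chunks_done=0
Byte 7 = 't': mode=DATA_DONE remaining=0 emitted=5 chunks_done=0
Byte 8 = 0x0D: mode=DATA_CR remaining=0 emitted=5 chunks_done=0
Byte 9 = 0x0A: mode=SIZE remaining=0 emitted=5 chunks_done=1
Byte 10 = '1': mode=SIZE remaining=0 emitted=5 chunks_done=1
Byte 11 = 0x0D: mode=SIZE_CR remaining=0 emitted=5 chunks_done=1
Byte 12 = 0x0A: mode=DATA remaining=1 emitted=5 chunks_done=1
Byte 13 = 'u': mode=DATA_DONE remaining=0 emitted=6 chunks_done=1
Byte 14 = 0x0D: mode=DATA_CR remaining=0 emitted=6 chunks_done=1
Byte 15 = 0x0A: mode=SIZE remaining=0 emitted=6 chunks_done=2
Byte 16 = '0': mode=SIZE remaining=0 emitted=6 chunks_done=2
Byte 17 = 0x0D: mode=SIZE_CR remaining=0 emitted=6 chunks_done=2

Answer: SIZE_CR 0 6 2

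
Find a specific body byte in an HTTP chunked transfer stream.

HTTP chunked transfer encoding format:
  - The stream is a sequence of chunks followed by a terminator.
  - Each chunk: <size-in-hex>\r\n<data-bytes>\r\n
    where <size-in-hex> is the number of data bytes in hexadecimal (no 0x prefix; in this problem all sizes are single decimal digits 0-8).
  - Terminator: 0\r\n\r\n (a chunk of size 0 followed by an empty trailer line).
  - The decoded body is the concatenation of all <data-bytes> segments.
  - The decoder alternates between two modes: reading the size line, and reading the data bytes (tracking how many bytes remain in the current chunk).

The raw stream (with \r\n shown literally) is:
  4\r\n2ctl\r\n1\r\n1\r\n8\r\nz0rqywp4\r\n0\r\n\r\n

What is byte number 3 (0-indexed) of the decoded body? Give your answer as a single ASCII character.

Chunk 1: stream[0..1]='4' size=0x4=4, data at stream[3..7]='2ctl' -> body[0..4], body so far='2ctl'
Chunk 2: stream[9..10]='1' size=0x1=1, data at stream[12..13]='1' -> body[4..5], body so far='2ctl1'
Chunk 3: stream[15..16]='8' size=0x8=8, data at stream[18..26]='z0rqywp4' -> body[5..13], body so far='2ctl1z0rqywp4'
Chunk 4: stream[28..29]='0' size=0 (terminator). Final body='2ctl1z0rqywp4' (13 bytes)
Body byte 3 = 'l'

Answer: l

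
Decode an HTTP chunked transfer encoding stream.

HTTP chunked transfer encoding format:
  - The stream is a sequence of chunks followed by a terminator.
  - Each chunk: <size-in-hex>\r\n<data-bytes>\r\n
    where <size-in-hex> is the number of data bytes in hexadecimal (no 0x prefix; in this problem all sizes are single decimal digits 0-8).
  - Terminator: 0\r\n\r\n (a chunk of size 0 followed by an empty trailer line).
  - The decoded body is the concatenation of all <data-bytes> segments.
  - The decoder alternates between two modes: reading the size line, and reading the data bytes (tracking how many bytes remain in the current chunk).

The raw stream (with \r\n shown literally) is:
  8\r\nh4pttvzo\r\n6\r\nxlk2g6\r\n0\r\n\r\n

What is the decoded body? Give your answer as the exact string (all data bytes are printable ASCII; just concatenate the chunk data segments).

Answer: h4pttvzoxlk2g6

Derivation:
Chunk 1: stream[0..1]='8' size=0x8=8, data at stream[3..11]='h4pttvzo' -> body[0..8], body so far='h4pttvzo'
Chunk 2: stream[13..14]='6' size=0x6=6, data at stream[16..22]='xlk2g6' -> body[8..14], body so far='h4pttvzoxlk2g6'
Chunk 3: stream[24..25]='0' size=0 (terminator). Final body='h4pttvzoxlk2g6' (14 bytes)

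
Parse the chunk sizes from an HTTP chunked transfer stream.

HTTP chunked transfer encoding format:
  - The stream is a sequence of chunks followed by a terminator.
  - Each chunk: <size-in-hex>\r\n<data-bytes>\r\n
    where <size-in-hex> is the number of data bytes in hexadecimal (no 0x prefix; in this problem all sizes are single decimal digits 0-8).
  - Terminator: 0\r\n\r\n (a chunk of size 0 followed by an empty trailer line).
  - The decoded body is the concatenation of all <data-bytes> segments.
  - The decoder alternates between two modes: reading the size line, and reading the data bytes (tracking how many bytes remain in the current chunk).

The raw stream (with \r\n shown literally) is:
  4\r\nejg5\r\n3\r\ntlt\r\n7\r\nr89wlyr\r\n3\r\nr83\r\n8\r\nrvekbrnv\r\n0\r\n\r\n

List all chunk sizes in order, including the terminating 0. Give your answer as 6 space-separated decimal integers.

Answer: 4 3 7 3 8 0

Derivation:
Chunk 1: stream[0..1]='4' size=0x4=4, data at stream[3..7]='ejg5' -> body[0..4], body so far='ejg5'
Chunk 2: stream[9..10]='3' size=0x3=3, data at stream[12..15]='tlt' -> body[4..7], body so far='ejg5tlt'
Chunk 3: stream[17..18]='7' size=0x7=7, data at stream[20..27]='r89wlyr' -> body[7..14], body so far='ejg5tltr89wlyr'
Chunk 4: stream[29..30]='3' size=0x3=3, data at stream[32..35]='r83' -> body[14..17], body so far='ejg5tltr89wlyrr83'
Chunk 5: stream[37..38]='8' size=0x8=8, data at stream[40..48]='rvekbrnv' -> body[17..25], body so far='ejg5tltr89wlyrr83rvekbrnv'
Chunk 6: stream[50..51]='0' size=0 (terminator). Final body='ejg5tltr89wlyrr83rvekbrnv' (25 bytes)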